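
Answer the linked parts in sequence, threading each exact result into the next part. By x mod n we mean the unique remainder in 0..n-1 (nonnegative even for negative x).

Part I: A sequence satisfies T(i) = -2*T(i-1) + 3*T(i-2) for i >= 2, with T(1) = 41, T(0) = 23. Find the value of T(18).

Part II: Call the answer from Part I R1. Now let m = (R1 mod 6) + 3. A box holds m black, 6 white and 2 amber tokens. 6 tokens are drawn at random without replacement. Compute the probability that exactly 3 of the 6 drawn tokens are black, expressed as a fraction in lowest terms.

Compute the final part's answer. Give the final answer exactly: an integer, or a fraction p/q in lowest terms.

Part I: T(2) = -2*(41) + 3*(23) = -13; iterating: T(2)=-13, T(3)=149, T(4)=-337, T(5)=1121, T(6)=-3253, T(7)=9869, T(8)=-29497, T(9)=88601, T(10)=-265693, T(11)=797189, T(12)=-2391457, T(13)=7174481, T(14)=-21523333, T(15)=64570109, T(16)=-193710217, T(17)=581130761, T(18)=-1743392173; answer -1743392173
Part II: R1 = -1743392173; m = 8; total draws C(16,6) = 8008; favorable C(8,3)*C(8,3) = 3136; P = 56/143; answer 56/143

56/143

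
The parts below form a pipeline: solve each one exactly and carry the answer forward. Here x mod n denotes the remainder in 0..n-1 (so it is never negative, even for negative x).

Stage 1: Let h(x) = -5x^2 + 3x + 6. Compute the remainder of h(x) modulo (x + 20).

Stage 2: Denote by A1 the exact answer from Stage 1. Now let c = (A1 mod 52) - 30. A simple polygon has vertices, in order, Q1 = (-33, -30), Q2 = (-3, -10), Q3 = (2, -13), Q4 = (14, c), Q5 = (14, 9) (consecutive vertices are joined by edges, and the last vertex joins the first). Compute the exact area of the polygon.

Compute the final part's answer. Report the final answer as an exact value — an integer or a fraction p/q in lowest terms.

266

Stage 1: remainder = value at the root: -5*(-20)^2 + 3*(-20)^1 + 6 = (-2000) + (-60) + (6) = -2054; answer -2054
Stage 2: A1 = -2054; c = -4; cross terms: (-33*-10 - -3*-30)=240, (-3*-13 - 2*-10)=59, (2*-4 - 14*-13)=174, (14*9 - 14*-4)=182, (14*-30 - -33*9)=-123; twice the area = |532| = 532; area = 266; answer 266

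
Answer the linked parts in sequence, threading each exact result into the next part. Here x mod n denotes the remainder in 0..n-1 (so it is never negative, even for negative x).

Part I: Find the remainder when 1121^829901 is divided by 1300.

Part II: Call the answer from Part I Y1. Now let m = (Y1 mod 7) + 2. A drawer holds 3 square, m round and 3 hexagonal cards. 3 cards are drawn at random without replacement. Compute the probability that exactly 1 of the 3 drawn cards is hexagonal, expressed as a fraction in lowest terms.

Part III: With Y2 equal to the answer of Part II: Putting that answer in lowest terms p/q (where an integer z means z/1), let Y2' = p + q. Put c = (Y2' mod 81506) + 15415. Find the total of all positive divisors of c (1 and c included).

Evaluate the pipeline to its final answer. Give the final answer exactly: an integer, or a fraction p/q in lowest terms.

29910

Part I: squarings mod 1300: 1121^1=1121, 1121^2=841, 1121^4=81, 1121^8=61, 1121^16=1121, 1121^32=841, 1121^64=81, 1121^128=61, 1121^256=1121, 1121^512=841, 1121^1024=81, 1121^2048=61, 1121^4096=1121, 1121^8192=841, 1121^16384=81, 1121^32768=61, 1121^65536=1121, 1121^131072=841, 1121^262144=81, 1121^524288=61; 1121^829901 = 1121^1 * 1121^4 * 1121^8 * 1121^64 * 1121^128 * 1121^256 * 1121^2048 * 1121^8192 * 1121^32768 * 1121^262144 * 1121^524288 = 321 (mod 1300); answer 321
Part II: Y1 = 321; m = 8; total draws C(14,3) = 364; favorable C(3,1)*C(11,2) = 165; P = 165/364; answer 165/364
Part III: Y2 = 165/364; threaded value p + q = 529; c = 15944; 15944 = 2^3 * 1993; sigma = (1 + 2 + 4 + 8) * (1 + 1993) = 15 * 1994 = 29910; answer 29910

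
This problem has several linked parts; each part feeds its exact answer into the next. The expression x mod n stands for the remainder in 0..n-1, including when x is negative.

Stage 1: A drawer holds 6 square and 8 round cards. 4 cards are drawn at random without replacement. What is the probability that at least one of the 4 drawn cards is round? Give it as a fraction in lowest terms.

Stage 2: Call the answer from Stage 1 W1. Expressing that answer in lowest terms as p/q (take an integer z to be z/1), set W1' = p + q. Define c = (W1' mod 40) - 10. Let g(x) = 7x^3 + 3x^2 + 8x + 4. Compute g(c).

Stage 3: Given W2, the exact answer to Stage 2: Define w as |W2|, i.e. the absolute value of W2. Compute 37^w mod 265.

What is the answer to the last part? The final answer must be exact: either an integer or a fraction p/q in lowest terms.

169

Stage 1: total draws C(14,4) = 1001; complement C(6,4) = 15; favorable 1001 - 15 = 986; P = 986/1001; answer 986/1001
Stage 2: W1 = 986/1001; threaded value p + q = 1987; c = 17; 7*(17)^3 + 3*(17)^2 + 8*(17)^1 + 4 = (34391) + (867) + (136) + (4) = 35398; answer 35398
Stage 3: W2 = 35398; w = 35398; squarings mod 265: 37^1=37, 37^2=44, 37^4=81, 37^8=201, 37^16=121, 37^32=66, 37^64=116, 37^128=206, 37^256=36, 37^512=236, 37^1024=46, 37^2048=261, 37^4096=16, 37^8192=256, 37^16384=81, 37^32768=201; 37^35398 = 37^2 * 37^4 * 37^64 * 37^512 * 37^2048 * 37^32768 = 169 (mod 265); answer 169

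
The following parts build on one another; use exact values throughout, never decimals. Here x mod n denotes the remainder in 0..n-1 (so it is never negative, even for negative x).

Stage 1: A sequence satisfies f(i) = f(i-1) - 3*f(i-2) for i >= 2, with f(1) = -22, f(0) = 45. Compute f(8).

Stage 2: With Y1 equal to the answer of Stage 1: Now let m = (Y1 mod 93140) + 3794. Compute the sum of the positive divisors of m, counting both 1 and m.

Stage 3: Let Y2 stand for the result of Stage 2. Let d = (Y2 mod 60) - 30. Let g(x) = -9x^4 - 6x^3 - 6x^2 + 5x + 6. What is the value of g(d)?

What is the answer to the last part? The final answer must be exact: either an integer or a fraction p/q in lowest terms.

-13140

Stage 1: f(2) = 1*(-22) - 3*(45) = -157; iterating: f(2)=-157, f(3)=-91, f(4)=380, f(5)=653, f(6)=-487, f(7)=-2446, f(8)=-985; answer -985
Stage 2: Y1 = -985; m = 95949; 95949 = 3^2 * 7 * 1523; sigma = (1 + 3 + 9) * (1 + 7) * (1 + 1523) = 13 * 8 * 1524 = 158496; answer 158496
Stage 3: Y2 = 158496; d = 6; -9*(6)^4 - 6*(6)^3 - 6*(6)^2 + 5*(6)^1 + 6 = (-11664) + (-1296) + (-216) + (30) + (6) = -13140; answer -13140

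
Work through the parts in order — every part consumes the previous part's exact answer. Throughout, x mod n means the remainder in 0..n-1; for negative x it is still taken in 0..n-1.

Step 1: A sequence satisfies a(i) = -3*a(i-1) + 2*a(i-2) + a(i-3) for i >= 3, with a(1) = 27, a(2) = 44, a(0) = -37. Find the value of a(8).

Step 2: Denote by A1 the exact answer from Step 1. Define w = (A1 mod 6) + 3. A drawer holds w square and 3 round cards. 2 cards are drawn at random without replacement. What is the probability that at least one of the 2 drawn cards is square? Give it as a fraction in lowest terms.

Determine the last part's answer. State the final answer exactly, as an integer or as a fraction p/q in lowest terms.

52/55

Step 1: a(3) = -3*(44) + 2*(27) + 1*(-37) = -115; iterating: a(3)=-115, a(4)=460, a(5)=-1566, a(6)=5503, a(7)=-19181, a(8)=66983; answer 66983
Step 2: A1 = 66983; w = 8; total draws C(11,2) = 55; complement C(3,2) = 3; favorable 55 - 3 = 52; P = 52/55; answer 52/55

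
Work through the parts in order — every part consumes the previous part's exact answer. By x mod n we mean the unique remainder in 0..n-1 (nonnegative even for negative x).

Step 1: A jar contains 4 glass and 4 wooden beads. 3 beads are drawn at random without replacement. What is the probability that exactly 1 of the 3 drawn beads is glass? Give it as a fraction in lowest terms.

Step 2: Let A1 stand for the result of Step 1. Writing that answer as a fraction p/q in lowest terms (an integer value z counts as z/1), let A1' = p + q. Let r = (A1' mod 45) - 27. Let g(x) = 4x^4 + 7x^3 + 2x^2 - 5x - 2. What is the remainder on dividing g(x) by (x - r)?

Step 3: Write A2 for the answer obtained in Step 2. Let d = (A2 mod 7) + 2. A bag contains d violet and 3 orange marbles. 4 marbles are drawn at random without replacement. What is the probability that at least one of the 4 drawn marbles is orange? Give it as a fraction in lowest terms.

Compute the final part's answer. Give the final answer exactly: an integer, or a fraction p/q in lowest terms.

Step 1: total draws C(8,3) = 56; favorable C(4,1)*C(4,2) = 24; P = 3/7; answer 3/7
Step 2: A1 = 3/7; threaded value p + q = 10; r = -17; remainder = value at the root: 4*(-17)^4 + 7*(-17)^3 + 2*(-17)^2 - 5*(-17)^1 - 2 = (334084) + (-34391) + (578) + (85) + (-2) = 300354; answer 300354
Step 3: A2 = 300354; d = 7; total draws C(10,4) = 210; complement C(7,4) = 35; favorable 210 - 35 = 175; P = 5/6; answer 5/6

5/6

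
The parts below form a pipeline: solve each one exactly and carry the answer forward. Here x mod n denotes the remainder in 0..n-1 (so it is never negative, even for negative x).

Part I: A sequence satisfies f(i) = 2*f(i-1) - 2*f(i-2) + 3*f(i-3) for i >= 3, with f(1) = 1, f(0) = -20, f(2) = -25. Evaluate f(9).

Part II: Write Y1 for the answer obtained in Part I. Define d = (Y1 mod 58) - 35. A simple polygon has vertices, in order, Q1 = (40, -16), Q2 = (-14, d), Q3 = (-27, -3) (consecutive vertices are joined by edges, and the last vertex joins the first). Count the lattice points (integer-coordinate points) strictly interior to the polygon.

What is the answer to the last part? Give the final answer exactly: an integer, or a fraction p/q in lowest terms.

987

Part I: f(3) = 2*(-25) - 2*(1) + 3*(-20) = -112; iterating: f(3)=-112, f(4)=-171, f(5)=-193, f(6)=-380, f(7)=-887, f(8)=-1593, f(9)=-2552; answer -2552
Part II: Y1 = -2552; d = -35; cross terms: (40*-35 - -14*-16)=-1624, (-14*-3 - -27*-35)=-903, (-27*-16 - 40*-3)=552; twice the area = |-1975| = 1975; area = 1975/2; boundary points = 1 + 1 + 1 = 3; strictly interior points = area - boundary/2 + 1 = 987; answer 987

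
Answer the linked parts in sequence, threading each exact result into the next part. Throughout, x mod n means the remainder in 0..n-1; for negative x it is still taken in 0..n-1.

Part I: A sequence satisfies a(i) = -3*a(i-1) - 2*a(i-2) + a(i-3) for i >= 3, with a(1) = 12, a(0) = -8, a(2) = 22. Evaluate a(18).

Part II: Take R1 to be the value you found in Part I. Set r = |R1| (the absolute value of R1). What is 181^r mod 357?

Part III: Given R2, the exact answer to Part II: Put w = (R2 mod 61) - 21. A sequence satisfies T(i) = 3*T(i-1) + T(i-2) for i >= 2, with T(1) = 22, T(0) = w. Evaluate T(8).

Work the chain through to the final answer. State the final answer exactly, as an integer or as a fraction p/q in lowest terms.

Part I: a(3) = -3*(22) - 2*(12) + 1*(-8) = -98; iterating: a(3)=-98, a(4)=262, a(5)=-568, a(6)=1082, a(7)=-1848, a(8)=2812, a(9)=-3658, a(10)=3502, a(11)=-378, a(12)=-9528, a(13)=32842, a(14)=-79848, a(15)=164332, a(16)=-300458, a(17)=492862, a(18)=-713338; answer -713338
Part II: R1 = -713338; r = 713338; squarings mod 357: 181^1=181, 181^2=274, 181^4=106, 181^8=169, 181^16=1, 181^32=1, 181^64=1, 181^128=1, 181^256=1, 181^512=1, 181^1024=1, 181^2048=1, 181^4096=1, 181^8192=1, 181^16384=1, 181^32768=1, 181^65536=1, 181^131072=1, 181^262144=1, 181^524288=1; 181^713338 = 181^2 * 181^8 * 181^16 * 181^32 * 181^64 * 181^512 * 181^8192 * 181^16384 * 181^32768 * 181^131072 * 181^524288 = 253 (mod 357); answer 253
Part III: R2 = 253; w = -12; T(2) = 3*(22) + 1*(-12) = 54; iterating: T(2)=54, T(3)=184, T(4)=606, T(5)=2002, T(6)=6612, T(7)=21838, T(8)=72126; answer 72126

72126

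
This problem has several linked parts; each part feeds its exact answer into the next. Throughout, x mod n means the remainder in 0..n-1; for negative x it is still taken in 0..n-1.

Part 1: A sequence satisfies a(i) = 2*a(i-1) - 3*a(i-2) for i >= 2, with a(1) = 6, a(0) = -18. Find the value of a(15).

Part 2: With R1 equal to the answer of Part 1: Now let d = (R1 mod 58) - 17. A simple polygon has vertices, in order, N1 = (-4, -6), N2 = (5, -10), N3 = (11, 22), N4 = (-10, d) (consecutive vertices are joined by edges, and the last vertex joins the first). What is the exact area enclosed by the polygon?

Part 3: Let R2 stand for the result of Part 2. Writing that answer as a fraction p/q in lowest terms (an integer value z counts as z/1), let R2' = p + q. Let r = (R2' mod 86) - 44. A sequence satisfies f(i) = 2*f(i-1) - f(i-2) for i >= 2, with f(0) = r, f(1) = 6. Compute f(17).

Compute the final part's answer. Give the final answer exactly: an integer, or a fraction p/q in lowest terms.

Part 1: a(2) = 2*(6) - 3*(-18) = 66; iterating: a(2)=66, a(3)=114, a(4)=30, a(5)=-282, a(6)=-654, a(7)=-462, a(8)=1038, a(9)=3462, a(10)=3810, a(11)=-2766, a(12)=-16962, a(13)=-25626, a(14)=-366, a(15)=76146; answer 76146
Part 2: R1 = 76146; d = 33; cross terms: (-4*-10 - 5*-6)=70, (5*22 - 11*-10)=220, (11*33 - -10*22)=583, (-10*-6 - -4*33)=192; twice the area = |1065| = 1065; area = 1065/2; answer 1065/2
Part 3: R2 = 1065/2; threaded value p + q = 1067; r = -9; f(2) = 2*(6) - 1*(-9) = 21; iterating: f(2)=21, f(3)=36, f(4)=51, f(5)=66, f(6)=81, f(7)=96, f(8)=111, f(9)=126, f(10)=141, f(11)=156, f(12)=171, f(13)=186, f(14)=201, f(15)=216, f(16)=231, f(17)=246; answer 246

246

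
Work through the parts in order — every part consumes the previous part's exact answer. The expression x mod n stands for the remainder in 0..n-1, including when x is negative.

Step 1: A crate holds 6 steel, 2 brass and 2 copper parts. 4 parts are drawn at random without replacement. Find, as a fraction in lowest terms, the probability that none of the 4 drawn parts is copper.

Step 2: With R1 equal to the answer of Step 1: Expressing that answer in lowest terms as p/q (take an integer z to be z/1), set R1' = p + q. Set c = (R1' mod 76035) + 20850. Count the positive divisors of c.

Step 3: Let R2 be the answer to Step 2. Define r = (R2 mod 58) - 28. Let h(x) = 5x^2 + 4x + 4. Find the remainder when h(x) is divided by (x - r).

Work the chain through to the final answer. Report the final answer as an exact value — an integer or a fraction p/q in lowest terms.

Step 1: total draws C(10,4) = 210; favorable C(8,4) = 70; P = 1/3; answer 1/3
Step 2: R1 = 1/3; threaded value p + q = 4; c = 20854; 20854 = 2 * 10427; number of divisors = (1+1) * (1+1) = 4; answer 4
Step 3: R2 = 4; r = -24; remainder = value at the root: 5*(-24)^2 + 4*(-24)^1 + 4 = (2880) + (-96) + (4) = 2788; answer 2788

2788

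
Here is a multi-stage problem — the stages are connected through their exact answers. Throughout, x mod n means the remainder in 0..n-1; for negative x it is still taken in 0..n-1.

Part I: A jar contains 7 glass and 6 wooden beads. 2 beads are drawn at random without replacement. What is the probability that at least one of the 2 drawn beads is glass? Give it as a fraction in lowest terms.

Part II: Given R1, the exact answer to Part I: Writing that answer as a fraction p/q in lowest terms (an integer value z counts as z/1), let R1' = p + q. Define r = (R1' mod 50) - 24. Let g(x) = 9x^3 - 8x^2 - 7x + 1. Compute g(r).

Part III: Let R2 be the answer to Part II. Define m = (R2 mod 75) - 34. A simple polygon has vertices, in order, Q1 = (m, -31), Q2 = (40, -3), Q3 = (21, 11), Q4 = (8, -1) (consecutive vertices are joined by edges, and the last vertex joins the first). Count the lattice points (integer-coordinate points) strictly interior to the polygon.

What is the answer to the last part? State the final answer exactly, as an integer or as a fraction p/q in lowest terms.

687

Part I: total draws C(13,2) = 78; complement C(6,2) = 15; favorable 78 - 15 = 63; P = 21/26; answer 21/26
Part II: R1 = 21/26; threaded value p + q = 47; r = 23; 9*(23)^3 - 8*(23)^2 - 7*(23)^1 + 1 = (109503) + (-4232) + (-161) + (1) = 105111; answer 105111
Part III: R2 = 105111; m = 2; cross terms: (2*-3 - 40*-31)=1234, (40*11 - 21*-3)=503, (21*-1 - 8*11)=-109, (8*-31 - 2*-1)=-246; twice the area = |1382| = 1382; area = 691; boundary points = 2 + 1 + 1 + 6 = 10; strictly interior points = area - boundary/2 + 1 = 687; answer 687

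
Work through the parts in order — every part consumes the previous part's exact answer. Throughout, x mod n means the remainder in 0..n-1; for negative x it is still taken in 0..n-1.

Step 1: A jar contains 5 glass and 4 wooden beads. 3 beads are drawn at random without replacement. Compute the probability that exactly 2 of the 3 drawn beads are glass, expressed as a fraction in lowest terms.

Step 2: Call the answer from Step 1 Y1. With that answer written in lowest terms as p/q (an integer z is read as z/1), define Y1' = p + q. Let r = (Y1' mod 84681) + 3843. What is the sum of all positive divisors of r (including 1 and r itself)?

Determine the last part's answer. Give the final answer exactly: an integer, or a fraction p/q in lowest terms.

Step 1: total draws C(9,3) = 84; favorable C(5,2)*C(4,1) = 40; P = 10/21; answer 10/21
Step 2: Y1 = 10/21; threaded value p + q = 31; r = 3874; 3874 = 2 * 13 * 149; sigma = (1 + 2) * (1 + 13) * (1 + 149) = 3 * 14 * 150 = 6300; answer 6300

6300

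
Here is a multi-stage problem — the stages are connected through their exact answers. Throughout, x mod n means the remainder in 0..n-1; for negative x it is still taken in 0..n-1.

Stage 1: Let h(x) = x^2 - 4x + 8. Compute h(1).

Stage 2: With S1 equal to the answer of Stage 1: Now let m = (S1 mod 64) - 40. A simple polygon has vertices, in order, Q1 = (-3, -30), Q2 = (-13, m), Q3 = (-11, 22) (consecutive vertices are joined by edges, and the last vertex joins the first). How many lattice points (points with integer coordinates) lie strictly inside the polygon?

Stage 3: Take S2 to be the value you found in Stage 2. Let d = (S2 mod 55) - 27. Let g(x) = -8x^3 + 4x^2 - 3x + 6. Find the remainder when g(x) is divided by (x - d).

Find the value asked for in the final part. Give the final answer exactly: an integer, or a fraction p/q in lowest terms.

143396

Stage 1: 1*(1)^2 - 4*(1)^1 + 8 = (1) + (-4) + (8) = 5; answer 5
Stage 2: S1 = 5; m = -35; cross terms: (-3*-35 - -13*-30)=-285, (-13*22 - -11*-35)=-671, (-11*-30 - -3*22)=396; twice the area = |-560| = 560; area = 280; boundary points = 5 + 1 + 4 = 10; strictly interior points = area - boundary/2 + 1 = 276; answer 276
Stage 3: S2 = 276; d = -26; remainder = value at the root: -8*(-26)^3 + 4*(-26)^2 - 3*(-26)^1 + 6 = (140608) + (2704) + (78) + (6) = 143396; answer 143396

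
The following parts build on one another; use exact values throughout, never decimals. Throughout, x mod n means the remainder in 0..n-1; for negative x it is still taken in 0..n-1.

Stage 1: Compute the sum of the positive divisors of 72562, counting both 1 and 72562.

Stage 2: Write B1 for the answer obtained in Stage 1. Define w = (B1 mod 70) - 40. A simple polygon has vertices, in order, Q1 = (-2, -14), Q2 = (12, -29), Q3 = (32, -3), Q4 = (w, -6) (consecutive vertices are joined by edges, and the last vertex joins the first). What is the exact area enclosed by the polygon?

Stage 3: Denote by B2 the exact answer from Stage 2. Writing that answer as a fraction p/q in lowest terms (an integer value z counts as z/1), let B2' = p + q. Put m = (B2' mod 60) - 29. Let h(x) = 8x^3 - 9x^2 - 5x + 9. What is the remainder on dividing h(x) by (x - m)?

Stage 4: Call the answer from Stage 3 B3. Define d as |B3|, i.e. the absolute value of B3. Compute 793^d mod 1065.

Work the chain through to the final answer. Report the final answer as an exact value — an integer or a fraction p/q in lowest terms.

688

Stage 1: 72562 = 2 * 7 * 71 * 73; sigma = (1 + 2) * (1 + 7) * (1 + 71) * (1 + 73) = 3 * 8 * 72 * 74 = 127872; answer 127872
Stage 2: B1 = 127872; w = 12; cross terms: (-2*-29 - 12*-14)=226, (12*-3 - 32*-29)=892, (32*-6 - 12*-3)=-156, (12*-14 - -2*-6)=-180; twice the area = |782| = 782; area = 391; answer 391
Stage 3: B2 = 391; threaded value p + q = 392; m = 3; remainder = value at the root: 8*(3)^3 - 9*(3)^2 - 5*(3)^1 + 9 = (216) + (-81) + (-15) + (9) = 129; answer 129
Stage 4: B3 = 129; d = 129; squarings mod 1065: 793^1=793, 793^2=499, 793^4=856, 793^8=16, 793^16=256, 793^32=571, 793^64=151, 793^128=436; 793^129 = 793^1 * 793^128 = 688 (mod 1065); answer 688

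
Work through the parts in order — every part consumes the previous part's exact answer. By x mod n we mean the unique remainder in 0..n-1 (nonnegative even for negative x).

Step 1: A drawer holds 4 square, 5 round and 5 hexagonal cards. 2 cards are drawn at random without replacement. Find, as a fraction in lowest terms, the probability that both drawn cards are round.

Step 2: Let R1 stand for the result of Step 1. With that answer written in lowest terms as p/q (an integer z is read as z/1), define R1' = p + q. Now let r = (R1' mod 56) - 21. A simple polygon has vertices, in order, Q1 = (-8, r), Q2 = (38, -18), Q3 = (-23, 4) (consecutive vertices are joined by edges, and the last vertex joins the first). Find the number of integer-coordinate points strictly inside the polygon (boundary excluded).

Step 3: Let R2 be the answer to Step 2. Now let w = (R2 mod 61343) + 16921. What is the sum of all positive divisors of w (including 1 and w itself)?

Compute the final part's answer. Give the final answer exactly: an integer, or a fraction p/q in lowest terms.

Step 1: total draws C(14,2) = 91; favorable C(5,2) = 10; P = 10/91; answer 10/91
Step 2: R1 = 10/91; threaded value p + q = 101; r = 24; cross terms: (-8*-18 - 38*24)=-768, (38*4 - -23*-18)=-262, (-23*24 - -8*4)=-520; twice the area = |-1550| = 1550; area = 775; boundary points = 2 + 1 + 5 = 8; strictly interior points = area - boundary/2 + 1 = 772; answer 772
Step 3: R2 = 772; w = 17693; 17693 = 13 * 1361; sigma = (1 + 13) * (1 + 1361) = 14 * 1362 = 19068; answer 19068

19068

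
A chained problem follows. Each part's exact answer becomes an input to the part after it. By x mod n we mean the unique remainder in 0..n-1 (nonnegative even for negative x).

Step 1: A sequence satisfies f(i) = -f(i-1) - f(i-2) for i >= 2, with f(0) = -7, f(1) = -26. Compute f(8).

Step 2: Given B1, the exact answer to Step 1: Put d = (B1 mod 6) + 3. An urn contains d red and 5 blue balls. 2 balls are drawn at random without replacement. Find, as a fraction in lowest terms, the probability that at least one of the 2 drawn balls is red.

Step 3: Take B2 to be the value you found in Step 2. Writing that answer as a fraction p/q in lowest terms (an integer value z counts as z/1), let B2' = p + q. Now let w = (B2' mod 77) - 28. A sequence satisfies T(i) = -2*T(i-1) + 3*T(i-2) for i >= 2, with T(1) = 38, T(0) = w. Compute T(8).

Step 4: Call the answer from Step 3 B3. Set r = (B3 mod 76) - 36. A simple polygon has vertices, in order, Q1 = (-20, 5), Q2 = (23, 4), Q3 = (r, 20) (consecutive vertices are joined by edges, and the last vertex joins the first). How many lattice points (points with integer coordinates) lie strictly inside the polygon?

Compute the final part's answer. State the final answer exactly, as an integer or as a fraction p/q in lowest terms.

324

Step 1: f(2) = -1*(-26) - 1*(-7) = 33; iterating: f(2)=33, f(3)=-7, f(4)=-26, f(5)=33, f(6)=-7, f(7)=-26, f(8)=33; answer 33
Step 2: B1 = 33; d = 6; total draws C(11,2) = 55; complement C(5,2) = 10; favorable 55 - 10 = 45; P = 9/11; answer 9/11
Step 3: B2 = 9/11; threaded value p + q = 20; w = -8; T(2) = -2*(38) + 3*(-8) = -100; iterating: T(2)=-100, T(3)=314, T(4)=-928, T(5)=2798, T(6)=-8380, T(7)=25154, T(8)=-75448; answer -75448
Step 4: B3 = -75448; r = -16; cross terms: (-20*4 - 23*5)=-195, (23*20 - -16*4)=524, (-16*5 - -20*20)=320; twice the area = |649| = 649; area = 649/2; boundary points = 1 + 1 + 1 = 3; strictly interior points = area - boundary/2 + 1 = 324; answer 324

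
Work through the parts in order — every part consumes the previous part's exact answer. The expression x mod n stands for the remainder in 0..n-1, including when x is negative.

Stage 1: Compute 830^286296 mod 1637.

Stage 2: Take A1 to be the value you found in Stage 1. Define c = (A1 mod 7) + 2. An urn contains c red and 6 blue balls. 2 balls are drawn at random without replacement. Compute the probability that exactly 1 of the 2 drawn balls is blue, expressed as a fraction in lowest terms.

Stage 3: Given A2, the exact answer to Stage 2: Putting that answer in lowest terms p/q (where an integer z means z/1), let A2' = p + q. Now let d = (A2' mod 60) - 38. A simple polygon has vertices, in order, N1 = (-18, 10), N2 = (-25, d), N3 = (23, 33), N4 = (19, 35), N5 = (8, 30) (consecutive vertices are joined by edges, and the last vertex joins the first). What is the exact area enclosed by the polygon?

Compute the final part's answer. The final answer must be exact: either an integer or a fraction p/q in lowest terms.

Stage 1: squarings mod 1637: 830^1=830, 830^2=1360, 830^4=1427, 830^8=1538, 830^16=1616, 830^32=441, 830^64=1315, 830^128=553, 830^256=1327, 830^512=1154, 830^1024=835, 830^2048=1500, 830^4096=762, 830^8192=1146, 830^16384=442, 830^32768=561, 830^65536=417, 830^131072=367, 830^262144=455; 830^286296 = 830^8 * 830^16 * 830^64 * 830^512 * 830^1024 * 830^2048 * 830^4096 * 830^16384 * 830^262144 = 647 (mod 1637); answer 647
Stage 2: A1 = 647; c = 5; total draws C(11,2) = 55; favorable C(6,1)*C(5,1) = 30; P = 6/11; answer 6/11
Stage 3: A2 = 6/11; threaded value p + q = 17; d = -21; cross terms: (-18*-21 - -25*10)=628, (-25*33 - 23*-21)=-342, (23*35 - 19*33)=178, (19*30 - 8*35)=290, (8*10 - -18*30)=620; twice the area = |1374| = 1374; area = 687; answer 687

687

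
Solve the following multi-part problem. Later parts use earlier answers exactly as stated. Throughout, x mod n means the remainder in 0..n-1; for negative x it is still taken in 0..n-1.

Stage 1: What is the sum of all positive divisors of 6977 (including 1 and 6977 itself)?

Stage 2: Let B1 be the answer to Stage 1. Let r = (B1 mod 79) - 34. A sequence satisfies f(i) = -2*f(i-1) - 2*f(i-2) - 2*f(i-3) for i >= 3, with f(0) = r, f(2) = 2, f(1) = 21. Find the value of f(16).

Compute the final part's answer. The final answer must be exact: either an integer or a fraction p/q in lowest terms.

Stage 1: 6977 is prime, so its only divisors are 1 and 6977; sigma = 1 + 6977 = 6978; answer 6978
Stage 2: B1 = 6978; r = -8; f(3) = -2*(2) - 2*(21) - 2*(-8) = -30; iterating: f(3)=-30, f(4)=14, f(5)=28, f(6)=-24, f(7)=-36, f(8)=64, f(9)=-8, f(10)=-40, f(11)=-32, f(12)=160, f(13)=-176, f(14)=96, f(15)=-160, f(16)=480; answer 480

480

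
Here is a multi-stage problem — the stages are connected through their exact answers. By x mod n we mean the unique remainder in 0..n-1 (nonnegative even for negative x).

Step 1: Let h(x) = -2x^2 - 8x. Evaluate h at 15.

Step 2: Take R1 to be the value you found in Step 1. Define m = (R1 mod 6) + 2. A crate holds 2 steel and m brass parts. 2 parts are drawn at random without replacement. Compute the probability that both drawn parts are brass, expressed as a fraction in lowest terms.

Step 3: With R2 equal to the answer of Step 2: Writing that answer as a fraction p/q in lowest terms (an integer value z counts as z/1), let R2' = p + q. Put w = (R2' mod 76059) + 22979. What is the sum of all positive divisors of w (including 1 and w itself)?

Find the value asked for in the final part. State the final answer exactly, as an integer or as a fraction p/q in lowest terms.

Step 1: -2*(15)^2 - 8*(15)^1 = (-450) + (-120) = -570; answer -570
Step 2: R1 = -570; m = 2; total draws C(4,2) = 6; favorable C(2,2) = 1; P = 1/6; answer 1/6
Step 3: R2 = 1/6; threaded value p + q = 7; w = 22986; 22986 = 2 * 3^2 * 1277; sigma = (1 + 2) * (1 + 3 + 9) * (1 + 1277) = 3 * 13 * 1278 = 49842; answer 49842

49842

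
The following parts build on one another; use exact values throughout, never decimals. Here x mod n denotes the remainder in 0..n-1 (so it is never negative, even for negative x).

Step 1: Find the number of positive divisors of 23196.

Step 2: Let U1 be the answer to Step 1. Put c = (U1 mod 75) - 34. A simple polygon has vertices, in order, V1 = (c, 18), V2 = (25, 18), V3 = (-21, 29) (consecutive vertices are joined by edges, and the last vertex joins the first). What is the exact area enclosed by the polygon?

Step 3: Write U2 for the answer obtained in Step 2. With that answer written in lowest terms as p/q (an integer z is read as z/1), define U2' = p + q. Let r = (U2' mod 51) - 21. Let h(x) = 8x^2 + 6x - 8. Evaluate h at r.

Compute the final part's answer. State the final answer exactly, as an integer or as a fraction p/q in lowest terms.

Step 1: 23196 = 2^2 * 3 * 1933; number of divisors = (2+1) * (1+1) * (1+1) = 12; answer 12
Step 2: U1 = 12; c = -22; cross terms: (-22*18 - 25*18)=-846, (25*29 - -21*18)=1103, (-21*18 - -22*29)=260; twice the area = |517| = 517; area = 517/2; answer 517/2
Step 3: U2 = 517/2; threaded value p + q = 519; r = -12; 8*(-12)^2 + 6*(-12)^1 - 8 = (1152) + (-72) + (-8) = 1072; answer 1072

1072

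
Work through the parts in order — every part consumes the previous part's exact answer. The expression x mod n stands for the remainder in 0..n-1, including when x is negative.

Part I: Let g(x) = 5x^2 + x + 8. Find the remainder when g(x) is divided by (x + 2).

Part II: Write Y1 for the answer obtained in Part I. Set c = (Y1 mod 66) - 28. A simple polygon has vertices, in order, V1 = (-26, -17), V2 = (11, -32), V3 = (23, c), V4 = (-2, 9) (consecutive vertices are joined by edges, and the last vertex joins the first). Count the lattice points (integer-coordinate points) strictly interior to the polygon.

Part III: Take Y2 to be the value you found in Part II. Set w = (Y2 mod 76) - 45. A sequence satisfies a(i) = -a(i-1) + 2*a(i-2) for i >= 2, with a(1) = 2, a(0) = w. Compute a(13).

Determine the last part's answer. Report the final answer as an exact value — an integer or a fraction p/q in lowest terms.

Part I: remainder = value at the root: 5*(-2)^2 + 1*(-2)^1 + 8 = (20) + (-2) + (8) = 26; answer 26
Part II: Y1 = 26; c = -2; cross terms: (-26*-32 - 11*-17)=1019, (11*-2 - 23*-32)=714, (23*9 - -2*-2)=203, (-2*-17 - -26*9)=268; twice the area = |2204| = 2204; area = 1102; boundary points = 1 + 6 + 1 + 2 = 10; strictly interior points = area - boundary/2 + 1 = 1098; answer 1098
Part III: Y2 = 1098; w = -11; a(2) = -1*(2) + 2*(-11) = -24; iterating: a(2)=-24, a(3)=28, a(4)=-76, a(5)=132, a(6)=-284, a(7)=548, a(8)=-1116, a(9)=2212, a(10)=-4444, a(11)=8868, a(12)=-17756, a(13)=35492; answer 35492

35492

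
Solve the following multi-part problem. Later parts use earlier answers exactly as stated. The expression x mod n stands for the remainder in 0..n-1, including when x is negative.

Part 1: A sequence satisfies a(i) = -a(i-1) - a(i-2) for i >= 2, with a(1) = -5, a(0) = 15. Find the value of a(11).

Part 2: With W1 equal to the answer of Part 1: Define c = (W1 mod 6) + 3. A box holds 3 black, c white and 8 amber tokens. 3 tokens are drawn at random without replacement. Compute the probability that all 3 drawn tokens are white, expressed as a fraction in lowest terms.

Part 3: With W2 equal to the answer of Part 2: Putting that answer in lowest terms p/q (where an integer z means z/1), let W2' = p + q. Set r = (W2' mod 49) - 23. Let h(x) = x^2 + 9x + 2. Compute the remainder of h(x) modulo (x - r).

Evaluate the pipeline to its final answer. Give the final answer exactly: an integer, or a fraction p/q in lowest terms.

Part 1: a(2) = -1*(-5) - 1*(15) = -10; iterating: a(2)=-10, a(3)=15, a(4)=-5, a(5)=-10, a(6)=15, a(7)=-5, a(8)=-10, a(9)=15, a(10)=-5, a(11)=-10; answer -10
Part 2: W1 = -10; c = 5; total draws C(16,3) = 560; favorable C(5,3) = 10; P = 1/56; answer 1/56
Part 3: W2 = 1/56; threaded value p + q = 57; r = -15; remainder = value at the root: 1*(-15)^2 + 9*(-15)^1 + 2 = (225) + (-135) + (2) = 92; answer 92

92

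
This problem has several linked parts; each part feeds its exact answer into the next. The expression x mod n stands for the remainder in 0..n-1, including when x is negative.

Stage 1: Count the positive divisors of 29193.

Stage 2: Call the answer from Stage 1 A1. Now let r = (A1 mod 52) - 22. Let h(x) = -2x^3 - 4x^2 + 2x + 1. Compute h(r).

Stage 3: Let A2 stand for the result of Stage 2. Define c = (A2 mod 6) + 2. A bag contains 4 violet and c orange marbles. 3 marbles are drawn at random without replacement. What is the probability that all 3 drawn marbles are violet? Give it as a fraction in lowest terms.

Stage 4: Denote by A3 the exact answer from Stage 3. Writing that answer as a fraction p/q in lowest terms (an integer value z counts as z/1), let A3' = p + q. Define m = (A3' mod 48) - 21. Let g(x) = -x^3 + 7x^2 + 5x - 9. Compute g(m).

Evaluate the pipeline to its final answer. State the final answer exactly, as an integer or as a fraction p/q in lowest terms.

Stage 1: 29193 = 3 * 37 * 263; number of divisors = (1+1) * (1+1) * (1+1) = 8; answer 8
Stage 2: A1 = 8; r = -14; -2*(-14)^3 - 4*(-14)^2 + 2*(-14)^1 + 1 = (5488) + (-784) + (-28) + (1) = 4677; answer 4677
Stage 3: A2 = 4677; c = 5; total draws C(9,3) = 84; favorable C(4,3) = 4; P = 1/21; answer 1/21
Stage 4: A3 = 1/21; threaded value p + q = 22; m = 1; -1*(1)^3 + 7*(1)^2 + 5*(1)^1 - 9 = (-1) + (7) + (5) + (-9) = 2; answer 2

2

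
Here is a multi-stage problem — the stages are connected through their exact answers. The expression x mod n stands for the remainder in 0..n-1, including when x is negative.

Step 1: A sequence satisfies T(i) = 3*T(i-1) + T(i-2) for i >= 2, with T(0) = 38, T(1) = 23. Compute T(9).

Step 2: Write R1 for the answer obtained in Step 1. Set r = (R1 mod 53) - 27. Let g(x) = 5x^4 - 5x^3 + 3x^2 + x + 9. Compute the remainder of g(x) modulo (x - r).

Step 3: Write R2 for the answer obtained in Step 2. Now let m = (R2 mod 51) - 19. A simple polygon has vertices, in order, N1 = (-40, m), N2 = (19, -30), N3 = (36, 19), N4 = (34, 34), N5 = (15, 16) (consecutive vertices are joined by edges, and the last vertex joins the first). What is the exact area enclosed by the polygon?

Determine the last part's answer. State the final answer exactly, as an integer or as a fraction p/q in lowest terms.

3953/2

Step 1: T(2) = 3*(23) + 1*(38) = 107; iterating: T(2)=107, T(3)=344, T(4)=1139, T(5)=3761, T(6)=12422, T(7)=41027, T(8)=135503, T(9)=447536; answer 447536
Step 2: R1 = 447536; r = -23; remainder = value at the root: 5*(-23)^4 - 5*(-23)^3 + 3*(-23)^2 + 1*(-23)^1 + 9 = (1399205) + (60835) + (1587) + (-23) + (9) = 1461613; answer 1461613
Step 3: R2 = 1461613; m = -15; cross terms: (-40*-30 - 19*-15)=1485, (19*19 - 36*-30)=1441, (36*34 - 34*19)=578, (34*16 - 15*34)=34, (15*-15 - -40*16)=415; twice the area = |3953| = 3953; area = 3953/2; answer 3953/2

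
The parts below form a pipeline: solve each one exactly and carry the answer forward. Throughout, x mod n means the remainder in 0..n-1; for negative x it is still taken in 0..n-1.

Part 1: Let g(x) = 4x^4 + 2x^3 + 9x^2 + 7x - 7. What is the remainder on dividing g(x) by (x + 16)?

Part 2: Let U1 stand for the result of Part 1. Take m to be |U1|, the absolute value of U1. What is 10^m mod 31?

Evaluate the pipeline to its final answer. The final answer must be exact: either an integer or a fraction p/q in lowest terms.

4

Part 1: remainder = value at the root: 4*(-16)^4 + 2*(-16)^3 + 9*(-16)^2 + 7*(-16)^1 - 7 = (262144) + (-8192) + (2304) + (-112) + (-7) = 256137; answer 256137
Part 2: U1 = 256137; m = 256137; squarings mod 31: 10^1=10, 10^2=7, 10^4=18, 10^8=14, 10^16=10, 10^32=7, 10^64=18, 10^128=14, 10^256=10, 10^512=7, 10^1024=18, 10^2048=14, 10^4096=10, 10^8192=7, 10^16384=18, 10^32768=14, 10^65536=10, 10^131072=7; 10^256137 = 10^1 * 10^8 * 10^128 * 10^2048 * 10^8192 * 10^16384 * 10^32768 * 10^65536 * 10^131072 = 4 (mod 31); answer 4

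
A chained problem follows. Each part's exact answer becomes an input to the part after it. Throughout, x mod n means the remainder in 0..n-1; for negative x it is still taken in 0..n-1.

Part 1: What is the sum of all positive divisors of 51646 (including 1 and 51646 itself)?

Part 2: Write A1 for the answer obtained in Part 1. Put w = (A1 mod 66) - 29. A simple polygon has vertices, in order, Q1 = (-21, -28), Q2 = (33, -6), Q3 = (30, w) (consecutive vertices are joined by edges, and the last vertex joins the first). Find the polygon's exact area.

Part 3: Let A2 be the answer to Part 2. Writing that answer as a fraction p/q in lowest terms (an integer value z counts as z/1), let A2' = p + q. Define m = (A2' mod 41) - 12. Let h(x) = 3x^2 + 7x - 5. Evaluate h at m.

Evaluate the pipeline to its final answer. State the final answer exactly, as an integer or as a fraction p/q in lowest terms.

243

Part 1: 51646 = 2 * 7^2 * 17 * 31; sigma = (1 + 2) * (1 + 7 + 49) * (1 + 17) * (1 + 31) = 3 * 57 * 18 * 32 = 98496; answer 98496
Part 2: A1 = 98496; w = -5; cross terms: (-21*-6 - 33*-28)=1050, (33*-5 - 30*-6)=15, (30*-28 - -21*-5)=-945; twice the area = |120| = 120; area = 60; answer 60
Part 3: A2 = 60; threaded value p + q = 61; m = 8; 3*(8)^2 + 7*(8)^1 - 5 = (192) + (56) + (-5) = 243; answer 243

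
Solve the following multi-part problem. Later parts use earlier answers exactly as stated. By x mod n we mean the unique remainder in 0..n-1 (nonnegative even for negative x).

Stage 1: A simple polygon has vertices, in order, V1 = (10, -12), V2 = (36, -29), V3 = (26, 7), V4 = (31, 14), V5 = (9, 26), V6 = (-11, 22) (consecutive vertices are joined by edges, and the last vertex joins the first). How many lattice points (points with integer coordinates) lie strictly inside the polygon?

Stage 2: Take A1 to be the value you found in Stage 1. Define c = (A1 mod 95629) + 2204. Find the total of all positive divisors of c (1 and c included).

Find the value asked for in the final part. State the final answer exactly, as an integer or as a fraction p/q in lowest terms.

Stage 1: cross terms: (10*-29 - 36*-12)=142, (36*7 - 26*-29)=1006, (26*14 - 31*7)=147, (31*26 - 9*14)=680, (9*22 - -11*26)=484, (-11*-12 - 10*22)=-88; twice the area = |2371| = 2371; area = 2371/2; boundary points = 1 + 2 + 1 + 2 + 4 + 1 = 11; strictly interior points = area - boundary/2 + 1 = 1181; answer 1181
Stage 2: A1 = 1181; c = 3385; 3385 = 5 * 677; sigma = (1 + 5) * (1 + 677) = 6 * 678 = 4068; answer 4068

4068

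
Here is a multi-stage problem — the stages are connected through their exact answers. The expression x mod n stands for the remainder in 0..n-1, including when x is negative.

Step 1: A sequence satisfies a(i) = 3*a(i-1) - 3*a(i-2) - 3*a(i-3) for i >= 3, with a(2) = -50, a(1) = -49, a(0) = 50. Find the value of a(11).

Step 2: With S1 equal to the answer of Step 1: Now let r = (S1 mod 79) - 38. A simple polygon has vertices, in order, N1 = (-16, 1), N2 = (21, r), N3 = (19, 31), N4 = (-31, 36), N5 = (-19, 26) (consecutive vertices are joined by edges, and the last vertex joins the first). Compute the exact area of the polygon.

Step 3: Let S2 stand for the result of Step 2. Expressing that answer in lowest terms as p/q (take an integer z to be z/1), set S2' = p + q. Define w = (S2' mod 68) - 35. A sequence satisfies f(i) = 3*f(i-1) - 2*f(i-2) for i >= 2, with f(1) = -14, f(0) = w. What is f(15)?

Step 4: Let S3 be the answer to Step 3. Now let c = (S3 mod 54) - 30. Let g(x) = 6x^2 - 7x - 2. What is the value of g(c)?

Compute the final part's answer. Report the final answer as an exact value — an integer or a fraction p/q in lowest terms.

36

Step 1: a(3) = 3*(-50) - 3*(-49) - 3*(50) = -153; iterating: a(3)=-153, a(4)=-162, a(5)=123, a(6)=1314, a(7)=4059, a(8)=7866, a(9)=7479, a(10)=-13338, a(11)=-86049; answer -86049
Step 2: S1 = -86049; r = 23; cross terms: (-16*23 - 21*1)=-389, (21*31 - 19*23)=214, (19*36 - -31*31)=1645, (-31*26 - -19*36)=-122, (-19*1 - -16*26)=397; twice the area = |1745| = 1745; area = 1745/2; answer 1745/2
Step 3: S2 = 1745/2; threaded value p + q = 1747; w = 12; f(2) = 3*(-14) - 2*(12) = -66; iterating: f(2)=-66, f(3)=-170, f(4)=-378, f(5)=-794, f(6)=-1626, f(7)=-3290, f(8)=-6618, f(9)=-13274, f(10)=-26586, f(11)=-53210, f(12)=-106458, f(13)=-212954, f(14)=-425946, f(15)=-851930; answer -851930
Step 4: S3 = -851930; c = -2; 6*(-2)^2 - 7*(-2)^1 - 2 = (24) + (14) + (-2) = 36; answer 36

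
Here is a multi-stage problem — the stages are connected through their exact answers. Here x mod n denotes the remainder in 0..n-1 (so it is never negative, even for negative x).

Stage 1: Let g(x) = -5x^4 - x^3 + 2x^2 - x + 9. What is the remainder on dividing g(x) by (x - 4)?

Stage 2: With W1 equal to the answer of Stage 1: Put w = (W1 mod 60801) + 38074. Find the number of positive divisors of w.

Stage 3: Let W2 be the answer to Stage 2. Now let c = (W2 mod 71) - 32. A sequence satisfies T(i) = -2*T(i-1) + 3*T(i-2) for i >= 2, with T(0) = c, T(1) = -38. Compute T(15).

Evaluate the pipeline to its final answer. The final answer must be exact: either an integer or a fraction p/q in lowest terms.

Stage 1: remainder = value at the root: -5*(4)^4 - 1*(4)^3 + 2*(4)^2 - 1*(4)^1 + 9 = (-1280) + (-64) + (32) + (-4) + (9) = -1307; answer -1307
Stage 2: W1 = -1307; w = 97568; 97568 = 2^5 * 3049; number of divisors = (5+1) * (1+1) = 12; answer 12
Stage 3: W2 = 12; c = -20; T(2) = -2*(-38) + 3*(-20) = 16; iterating: T(2)=16, T(3)=-146, T(4)=340, T(5)=-1118, T(6)=3256, T(7)=-9866, T(8)=29500, T(9)=-88598, T(10)=265696, T(11)=-797186, T(12)=2391460, T(13)=-7174478, T(14)=21523336, T(15)=-64570106; answer -64570106

-64570106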